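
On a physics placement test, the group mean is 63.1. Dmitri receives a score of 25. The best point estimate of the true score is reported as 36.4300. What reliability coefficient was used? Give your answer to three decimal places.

T̂ = ρX + (1 − ρ)μ  ⇒  T̂ − μ = ρ(X − μ)
ρ = (T̂ − μ)/(X − μ) = (36.4300 − 63.1) / (25 − 63.1) = -26.6700 / -38.1 = 0.70000

0.700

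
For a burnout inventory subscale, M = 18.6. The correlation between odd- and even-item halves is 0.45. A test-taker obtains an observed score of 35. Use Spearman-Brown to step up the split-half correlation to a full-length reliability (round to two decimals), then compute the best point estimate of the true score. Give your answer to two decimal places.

28.77

Spearman-Brown: ρ = 2r/(1 + r) = 2(0.45)/(1 + 0.45) = 0.900/1.45 = 0.6207 → 0.62
T̂ = 0.62(35) + 0.38(18.6) = 21.70 + 7.068 = 28.768 → 28.77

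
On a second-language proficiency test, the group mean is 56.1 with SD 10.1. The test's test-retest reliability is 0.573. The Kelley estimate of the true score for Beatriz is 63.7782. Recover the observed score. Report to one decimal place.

69.5

T̂ = ρX + (1 − ρ)μ  ⇒  X = (T̂ − (1 − ρ)μ) / ρ
X = (63.7782 − 0.427 × 56.1) / 0.573 = (63.7782 − 23.9547) / 0.573 = 39.8235 / 0.573 = 69.500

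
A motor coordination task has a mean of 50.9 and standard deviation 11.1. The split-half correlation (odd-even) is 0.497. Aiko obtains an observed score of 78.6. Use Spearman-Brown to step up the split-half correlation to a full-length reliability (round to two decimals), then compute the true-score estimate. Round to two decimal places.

Spearman-Brown: ρ = 2r/(1 + r) = 2(0.497)/(1 + 0.497) = 0.9940/1.497 = 0.6640 → 0.66
T̂ = ρX + (1 − ρ)μ
  = 0.66 × 78.6 + 0.34 × 50.9
  = 51.876 + 17.306
  = 69.182
  ≈ 69.18

69.18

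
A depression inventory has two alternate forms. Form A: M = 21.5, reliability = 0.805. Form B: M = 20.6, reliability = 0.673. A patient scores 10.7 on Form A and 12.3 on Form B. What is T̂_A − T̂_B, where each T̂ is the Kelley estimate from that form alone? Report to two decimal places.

-2.21

T̂_A = 0.805(10.7) + 0.195(21.5) = 12.8060
T̂_B = 0.673(12.3) + 0.327(20.6) = 15.0141
T̂_A − T̂_B = -2.2081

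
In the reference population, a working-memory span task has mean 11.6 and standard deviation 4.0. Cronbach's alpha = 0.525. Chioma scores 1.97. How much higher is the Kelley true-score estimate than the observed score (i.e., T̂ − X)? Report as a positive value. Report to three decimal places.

4.574

Weight the observed score by reliability and the mean by (1 − reliability): T̂ = 0.525·1.97 + 0.475·11.6 = 1.03425 + 5.5100 = 6.54425.
T̂ − X = 6.5442 − 1.97 = 4.5743 → 4.574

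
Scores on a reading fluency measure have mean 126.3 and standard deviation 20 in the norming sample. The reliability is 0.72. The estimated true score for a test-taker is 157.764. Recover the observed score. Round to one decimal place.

T̂ = ρX + (1 − ρ)μ  ⇒  X = (T̂ − (1 − ρ)μ) / ρ
X = (157.764 − 0.28 × 126.3) / 0.72 = (157.764 − 35.364) / 0.72 = 122.400 / 0.72 = 170.000

170.0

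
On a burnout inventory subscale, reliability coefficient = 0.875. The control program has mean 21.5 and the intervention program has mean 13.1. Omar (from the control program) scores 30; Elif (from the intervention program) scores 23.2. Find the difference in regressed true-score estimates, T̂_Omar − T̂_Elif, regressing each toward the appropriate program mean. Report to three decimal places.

T̂_Omar = 0.875(30) + 0.125(21.5) = 28.93750
T̂_Elif = 0.875(23.2) + 0.125(13.1) = 21.93750
Difference = 28.93750 − 21.93750 = 7.00000

7.000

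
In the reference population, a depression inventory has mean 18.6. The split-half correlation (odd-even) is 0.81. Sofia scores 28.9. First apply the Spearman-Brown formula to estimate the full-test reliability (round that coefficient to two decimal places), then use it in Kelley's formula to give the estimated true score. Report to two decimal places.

27.87

Spearman-Brown: ρ = 2r/(1 + r) = 2(0.81)/(1 + 0.81) = 1.620/1.81 = 0.8950 → 0.90
Kelley's formula gives T̂ = 0.90·28.9 + 0.10·18.6 = 26.010 + 1.860 = 27.870.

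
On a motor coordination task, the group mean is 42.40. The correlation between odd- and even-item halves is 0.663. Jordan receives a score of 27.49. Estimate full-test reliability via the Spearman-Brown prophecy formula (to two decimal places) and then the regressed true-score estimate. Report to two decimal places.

Spearman-Brown: ρ = 2r/(1 + r) = 2(0.663)/(1 + 0.663) = 1.3260/1.663 = 0.7974 → 0.80
T̂ = 0.80(27.49) + 0.20(42.40) = 21.9920 + 8.4800 = 30.472 → 30.47

30.47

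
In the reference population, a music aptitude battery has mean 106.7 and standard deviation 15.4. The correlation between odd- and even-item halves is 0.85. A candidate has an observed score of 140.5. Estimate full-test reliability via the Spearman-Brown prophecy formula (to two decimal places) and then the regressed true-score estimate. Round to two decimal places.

137.80

Spearman-Brown: ρ = 2r/(1 + r) = 2(0.85)/(1 + 0.85) = 1.700/1.85 = 0.9189 → 0.92
Kelley's formula gives T̂ = 0.92·140.5 + 0.08·106.7 = 129.260 + 8.536 = 137.796.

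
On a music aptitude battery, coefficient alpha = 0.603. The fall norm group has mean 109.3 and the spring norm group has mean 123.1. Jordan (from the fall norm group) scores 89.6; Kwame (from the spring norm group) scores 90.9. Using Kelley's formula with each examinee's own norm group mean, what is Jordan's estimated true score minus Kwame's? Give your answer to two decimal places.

T̂_Jordan = 0.603(89.6) + 0.397(109.3) = 97.4209
T̂_Kwame = 0.603(90.9) + 0.397(123.1) = 103.6834
Difference = 97.4209 − 103.6834 = -6.2625

-6.26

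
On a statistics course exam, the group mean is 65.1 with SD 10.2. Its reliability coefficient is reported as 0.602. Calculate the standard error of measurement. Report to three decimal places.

SEM = SD · √(1 − ρ) = 10.2 × √0.398 = 10.2 × 0.6309 = 6.4349

6.435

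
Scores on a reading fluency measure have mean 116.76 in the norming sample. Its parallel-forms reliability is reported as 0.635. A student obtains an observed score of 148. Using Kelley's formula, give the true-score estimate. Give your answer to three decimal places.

Weight the observed score by reliability and the mean by (1 − reliability): T̂ = 0.635·148 + 0.365·116.76 = 93.980 + 42.61740 = 136.5974.

136.597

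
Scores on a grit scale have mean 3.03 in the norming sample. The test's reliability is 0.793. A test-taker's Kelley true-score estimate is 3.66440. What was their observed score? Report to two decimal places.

T̂ = ρX + (1 − ρ)μ  ⇒  X = (T̂ − (1 − ρ)μ) / ρ
X = (3.66440 − 0.207 × 3.03) / 0.793 = (3.66440 − 0.62721) / 0.793 = 3.03719 / 0.793 = 3.8300

3.83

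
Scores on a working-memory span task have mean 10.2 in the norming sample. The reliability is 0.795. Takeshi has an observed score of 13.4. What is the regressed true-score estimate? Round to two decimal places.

12.74

T̂ = ρX + (1 − ρ)μ
  = 0.795 × 13.4 + 0.205 × 10.2
  = 10.6530 + 2.0910
  = 12.744
  ≈ 12.74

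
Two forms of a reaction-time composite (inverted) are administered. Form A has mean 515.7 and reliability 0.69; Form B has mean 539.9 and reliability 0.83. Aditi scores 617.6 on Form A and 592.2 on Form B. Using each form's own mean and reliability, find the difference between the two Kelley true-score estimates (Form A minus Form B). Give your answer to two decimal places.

2.70

T̂_A = 0.69(617.6) + 0.31(515.7) = 586.0110
T̂_B = 0.83(592.2) + 0.17(539.9) = 583.3090
T̂_A − T̂_B = 2.7020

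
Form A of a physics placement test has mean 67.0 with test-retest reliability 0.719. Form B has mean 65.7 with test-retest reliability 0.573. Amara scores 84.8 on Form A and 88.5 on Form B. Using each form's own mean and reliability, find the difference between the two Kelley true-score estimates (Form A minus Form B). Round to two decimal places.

T̂_A = 0.719(84.8) + 0.281(67.0) = 79.7982
T̂_B = 0.573(88.5) + 0.427(65.7) = 78.7644
T̂_A − T̂_B = 1.0338

1.03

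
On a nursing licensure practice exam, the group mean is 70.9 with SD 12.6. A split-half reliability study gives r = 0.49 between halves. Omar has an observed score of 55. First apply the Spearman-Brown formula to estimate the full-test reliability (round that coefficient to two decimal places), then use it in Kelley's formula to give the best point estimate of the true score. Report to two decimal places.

Spearman-Brown: ρ = 2r/(1 + r) = 2(0.49)/(1 + 0.49) = 0.980/1.49 = 0.6577 → 0.66
Weight the observed score by reliability and the mean by (1 − reliability): T̂ = 0.66·55 + 0.34·70.9 = 36.30 + 24.106 = 60.406.

60.41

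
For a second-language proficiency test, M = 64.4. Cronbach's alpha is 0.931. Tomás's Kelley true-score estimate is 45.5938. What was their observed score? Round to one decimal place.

T̂ = ρX + (1 − ρ)μ  ⇒  X = (T̂ − (1 − ρ)μ) / ρ
X = (45.5938 − 0.069 × 64.4) / 0.931 = (45.5938 − 4.4436) / 0.931 = 41.1502 / 0.931 = 44.200

44.2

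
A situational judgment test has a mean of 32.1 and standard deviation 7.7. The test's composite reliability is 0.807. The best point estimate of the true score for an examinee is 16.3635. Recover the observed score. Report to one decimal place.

12.6

T̂ = ρX + (1 − ρ)μ  ⇒  X = (T̂ − (1 − ρ)μ) / ρ
X = (16.3635 − 0.193 × 32.1) / 0.807 = (16.3635 − 6.1953) / 0.807 = 10.1682 / 0.807 = 12.600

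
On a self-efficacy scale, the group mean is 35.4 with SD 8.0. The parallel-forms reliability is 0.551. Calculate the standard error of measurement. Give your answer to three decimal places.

SEM = SD · √(1 − ρ) = 8.0 × √0.449 = 8.0 × 0.6701 = 5.3606

5.361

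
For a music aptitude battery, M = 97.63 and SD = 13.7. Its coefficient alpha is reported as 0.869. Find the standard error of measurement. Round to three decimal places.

4.959

SEM = SD · √(1 − ρ) = 13.7 × √0.131 = 13.7 × 0.3619 = 4.9586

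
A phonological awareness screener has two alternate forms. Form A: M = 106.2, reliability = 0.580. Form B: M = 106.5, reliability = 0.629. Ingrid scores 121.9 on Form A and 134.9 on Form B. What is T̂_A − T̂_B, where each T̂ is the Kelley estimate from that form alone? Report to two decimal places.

-9.06

T̂_A = 0.580(121.9) + 0.420(106.2) = 115.3060
T̂_B = 0.629(134.9) + 0.371(106.5) = 124.3636
T̂_A − T̂_B = -9.0576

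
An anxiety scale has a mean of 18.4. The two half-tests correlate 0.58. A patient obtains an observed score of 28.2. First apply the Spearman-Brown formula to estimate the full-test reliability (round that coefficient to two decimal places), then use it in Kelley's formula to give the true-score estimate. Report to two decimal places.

Spearman-Brown: ρ = 2r/(1 + r) = 2(0.58)/(1 + 0.58) = 1.160/1.58 = 0.7342 → 0.73
Kelley's formula gives T̂ = 0.73·28.2 + 0.27·18.4 = 20.586 + 4.968 = 25.554.

25.55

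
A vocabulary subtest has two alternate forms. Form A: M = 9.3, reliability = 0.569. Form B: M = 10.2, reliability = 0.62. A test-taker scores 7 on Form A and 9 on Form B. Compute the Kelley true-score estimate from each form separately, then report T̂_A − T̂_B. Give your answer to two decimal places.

T̂_A = 0.569(7) + 0.431(9.3) = 7.9913
T̂_B = 0.62(9) + 0.38(10.2) = 9.4560
T̂_A − T̂_B = -1.4647

-1.46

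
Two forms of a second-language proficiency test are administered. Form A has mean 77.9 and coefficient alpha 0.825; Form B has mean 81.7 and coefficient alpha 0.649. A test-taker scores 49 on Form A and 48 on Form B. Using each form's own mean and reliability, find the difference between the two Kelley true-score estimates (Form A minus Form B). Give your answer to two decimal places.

-5.77

T̂_A = 0.825(49) + 0.175(77.9) = 54.0575
T̂_B = 0.649(48) + 0.351(81.7) = 59.8287
T̂_A − T̂_B = -5.7712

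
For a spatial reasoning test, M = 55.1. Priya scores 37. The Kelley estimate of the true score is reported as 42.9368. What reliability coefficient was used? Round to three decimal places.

0.672

T̂ = ρX + (1 − ρ)μ  ⇒  T̂ − μ = ρ(X − μ)
ρ = (T̂ − μ)/(X − μ) = (42.9368 − 55.1) / (37 − 55.1) = -12.1632 / -18.1 = 0.67200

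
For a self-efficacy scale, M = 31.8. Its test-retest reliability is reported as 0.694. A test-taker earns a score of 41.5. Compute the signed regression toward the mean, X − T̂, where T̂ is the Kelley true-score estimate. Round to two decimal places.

2.97

Regress the observed score toward the mean by the unreliability: T̂ = 0.694·41.5 + 0.306·31.8 = 28.8010 + 9.7308 = 38.5318.
X − T̂ = 41.5 − 38.532 = 2.968 → 2.97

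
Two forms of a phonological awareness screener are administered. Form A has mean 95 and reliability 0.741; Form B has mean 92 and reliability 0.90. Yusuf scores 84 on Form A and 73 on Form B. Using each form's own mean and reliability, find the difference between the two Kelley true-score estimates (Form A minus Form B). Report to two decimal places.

T̂_A = 0.741(84) + 0.259(95) = 86.8490
T̂_B = 0.90(73) + 0.10(92) = 74.9000
T̂_A − T̂_B = 11.9490

11.95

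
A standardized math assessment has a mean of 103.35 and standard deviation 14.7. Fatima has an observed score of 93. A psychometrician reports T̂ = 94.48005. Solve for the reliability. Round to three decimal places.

T̂ = ρX + (1 − ρ)μ  ⇒  T̂ − μ = ρ(X − μ)
ρ = (T̂ − μ)/(X − μ) = (94.48005 − 103.35) / (93 − 103.35) = -8.86995 / -10.35 = 0.85700

0.857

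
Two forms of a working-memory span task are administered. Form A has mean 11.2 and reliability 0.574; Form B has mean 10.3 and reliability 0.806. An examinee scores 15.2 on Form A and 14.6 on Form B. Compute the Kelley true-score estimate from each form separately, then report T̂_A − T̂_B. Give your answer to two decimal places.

-0.27

T̂_A = 0.574(15.2) + 0.426(11.2) = 13.4960
T̂_B = 0.806(14.6) + 0.194(10.3) = 13.7658
T̂_A − T̂_B = -0.2698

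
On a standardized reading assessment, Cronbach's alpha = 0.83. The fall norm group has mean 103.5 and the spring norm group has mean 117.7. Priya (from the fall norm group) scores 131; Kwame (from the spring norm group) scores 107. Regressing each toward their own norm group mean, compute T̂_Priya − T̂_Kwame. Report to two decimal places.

17.51

T̂_Priya = 0.83(131) + 0.17(103.5) = 126.3250
T̂_Kwame = 0.83(107) + 0.17(117.7) = 108.8190
Difference = 126.3250 − 108.8190 = 17.5060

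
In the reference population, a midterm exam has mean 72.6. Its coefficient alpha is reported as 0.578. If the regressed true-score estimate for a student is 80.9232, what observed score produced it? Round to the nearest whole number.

T̂ = ρX + (1 − ρ)μ  ⇒  X = (T̂ − (1 − ρ)μ) / ρ
X = (80.9232 − 0.422 × 72.6) / 0.578 = (80.9232 − 30.6372) / 0.578 = 50.2860 / 0.578 = 87.00

87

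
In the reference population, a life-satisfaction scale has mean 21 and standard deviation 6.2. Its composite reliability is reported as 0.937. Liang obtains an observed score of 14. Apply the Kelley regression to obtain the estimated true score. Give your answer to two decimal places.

14.44

Weight the observed score by reliability and the mean by (1 − reliability): T̂ = 0.937·14 + 0.063·21 = 13.118 + 1.323 = 14.441.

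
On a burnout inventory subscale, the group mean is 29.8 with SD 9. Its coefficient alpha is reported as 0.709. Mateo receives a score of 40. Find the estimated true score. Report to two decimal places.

37.03

Kelley's formula gives T̂ = 0.709·40 + 0.291·29.8 = 28.360 + 8.6718 = 37.032.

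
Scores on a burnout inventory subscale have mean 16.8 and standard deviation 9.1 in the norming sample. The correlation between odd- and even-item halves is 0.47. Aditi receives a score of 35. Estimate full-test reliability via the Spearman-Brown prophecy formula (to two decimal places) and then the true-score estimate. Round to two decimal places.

Spearman-Brown: ρ = 2r/(1 + r) = 2(0.47)/(1 + 0.47) = 0.940/1.47 = 0.6395 → 0.64
T̂ = ρX + (1 − ρ)μ
  = 0.64 × 35 + 0.36 × 16.8
  = 22.40 + 6.048
  = 28.448
  ≈ 28.45

28.45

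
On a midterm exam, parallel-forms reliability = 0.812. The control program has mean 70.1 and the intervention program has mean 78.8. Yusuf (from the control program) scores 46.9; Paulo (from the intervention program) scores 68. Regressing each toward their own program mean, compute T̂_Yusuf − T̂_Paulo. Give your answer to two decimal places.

-18.77

T̂_Yusuf = 0.812(46.9) + 0.188(70.1) = 51.2616
T̂_Paulo = 0.812(68) + 0.188(78.8) = 70.0304
Difference = 51.2616 − 70.0304 = -18.7688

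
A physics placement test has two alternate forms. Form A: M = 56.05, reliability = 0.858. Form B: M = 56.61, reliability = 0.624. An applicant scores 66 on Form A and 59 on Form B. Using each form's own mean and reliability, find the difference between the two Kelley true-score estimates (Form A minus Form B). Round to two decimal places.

T̂_A = 0.858(66) + 0.142(56.05) = 64.5871
T̂_B = 0.624(59) + 0.376(56.61) = 58.1014
T̂_A − T̂_B = 6.4857

6.49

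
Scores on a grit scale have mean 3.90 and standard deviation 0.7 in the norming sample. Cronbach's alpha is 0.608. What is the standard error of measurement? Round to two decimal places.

0.44

SEM = SD · √(1 − ρ) = 0.7 × √0.392 = 0.7 × 0.6261 = 0.438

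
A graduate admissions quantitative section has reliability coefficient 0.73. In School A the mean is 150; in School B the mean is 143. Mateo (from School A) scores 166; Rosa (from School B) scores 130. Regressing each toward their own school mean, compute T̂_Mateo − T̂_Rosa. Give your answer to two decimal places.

T̂_Mateo = 0.73(166) + 0.27(150) = 161.6800
T̂_Rosa = 0.73(130) + 0.27(143) = 133.5100
Difference = 161.6800 − 133.5100 = 28.1700

28.17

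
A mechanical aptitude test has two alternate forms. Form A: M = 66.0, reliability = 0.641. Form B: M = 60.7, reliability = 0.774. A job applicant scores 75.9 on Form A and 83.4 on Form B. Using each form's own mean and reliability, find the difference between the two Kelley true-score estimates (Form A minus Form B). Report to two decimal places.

T̂_A = 0.641(75.9) + 0.359(66.0) = 72.3459
T̂_B = 0.774(83.4) + 0.226(60.7) = 78.2698
T̂_A − T̂_B = -5.9239

-5.92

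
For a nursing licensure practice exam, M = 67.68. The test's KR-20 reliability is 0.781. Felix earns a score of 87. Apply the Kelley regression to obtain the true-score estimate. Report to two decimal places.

82.77

Weight the observed score by reliability and the mean by (1 − reliability): T̂ = 0.781·87 + 0.219·67.68 = 67.947 + 14.82192 = 82.769.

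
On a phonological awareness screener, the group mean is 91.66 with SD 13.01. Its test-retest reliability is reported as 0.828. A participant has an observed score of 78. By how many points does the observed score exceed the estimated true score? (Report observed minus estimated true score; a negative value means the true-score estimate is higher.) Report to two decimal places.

-2.35

Kelley's formula gives T̂ = 0.828·78 + 0.172·91.66 = 64.584 + 15.76552 = 80.3495.
X − T̂ = 78 − 80.350 = -2.350 → -2.35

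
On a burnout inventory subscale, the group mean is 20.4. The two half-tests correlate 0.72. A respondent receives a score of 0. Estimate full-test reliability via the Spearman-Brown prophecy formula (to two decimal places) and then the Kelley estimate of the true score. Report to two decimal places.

Spearman-Brown: ρ = 2r/(1 + r) = 2(0.72)/(1 + 0.72) = 1.440/1.72 = 0.8372 → 0.84
T̂ = 0.84(0) + 0.16(20.4) = 0.00 + 3.264 = 3.264 → 3.26

3.26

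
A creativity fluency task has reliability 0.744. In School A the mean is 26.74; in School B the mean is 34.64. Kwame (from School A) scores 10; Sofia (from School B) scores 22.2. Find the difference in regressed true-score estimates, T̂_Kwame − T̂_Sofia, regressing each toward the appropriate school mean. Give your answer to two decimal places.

T̂_Kwame = 0.744(10) + 0.256(26.74) = 14.2854
T̂_Sofia = 0.744(22.2) + 0.256(34.64) = 25.3846
Difference = 14.2854 − 25.3846 = -11.0992

-11.10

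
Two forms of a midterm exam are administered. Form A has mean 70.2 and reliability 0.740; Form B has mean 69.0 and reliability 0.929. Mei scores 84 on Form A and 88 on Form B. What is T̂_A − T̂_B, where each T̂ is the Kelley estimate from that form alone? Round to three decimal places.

-6.239

T̂_A = 0.740(84) + 0.260(70.2) = 80.41200
T̂_B = 0.929(88) + 0.071(69.0) = 86.65100
T̂_A − T̂_B = -6.23900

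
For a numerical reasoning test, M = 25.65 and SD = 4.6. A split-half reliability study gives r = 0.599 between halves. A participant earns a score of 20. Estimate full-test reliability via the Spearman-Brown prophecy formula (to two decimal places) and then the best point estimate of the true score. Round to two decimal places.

Spearman-Brown: ρ = 2r/(1 + r) = 2(0.599)/(1 + 0.599) = 1.1980/1.599 = 0.7492 → 0.75
Regress the observed score toward the mean by the unreliability: T̂ = 0.75·20 + 0.25·25.65 = 15.00 + 6.4125 = 21.413.

21.41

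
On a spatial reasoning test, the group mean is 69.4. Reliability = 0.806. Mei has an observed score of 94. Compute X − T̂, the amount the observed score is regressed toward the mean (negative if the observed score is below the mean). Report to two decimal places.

4.77

T̂ = 0.806(94) + 0.194(69.4) = 75.764 + 13.4636 = 89.2276 → 89.228
X − T̂ = 94 − 89.228 = 4.772 → 4.77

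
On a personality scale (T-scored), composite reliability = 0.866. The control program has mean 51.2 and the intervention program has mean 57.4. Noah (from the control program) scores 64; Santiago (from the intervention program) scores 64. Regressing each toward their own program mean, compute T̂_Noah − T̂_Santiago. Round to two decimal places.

-0.83

T̂_Noah = 0.866(64) + 0.134(51.2) = 62.2848
T̂_Santiago = 0.866(64) + 0.134(57.4) = 63.1156
Difference = 62.2848 − 63.1156 = -0.8308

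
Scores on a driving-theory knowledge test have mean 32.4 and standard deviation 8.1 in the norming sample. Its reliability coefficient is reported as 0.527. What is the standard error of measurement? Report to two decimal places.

5.57

SEM = SD · √(1 − ρ) = 8.1 × √0.473 = 8.1 × 0.6877 = 5.571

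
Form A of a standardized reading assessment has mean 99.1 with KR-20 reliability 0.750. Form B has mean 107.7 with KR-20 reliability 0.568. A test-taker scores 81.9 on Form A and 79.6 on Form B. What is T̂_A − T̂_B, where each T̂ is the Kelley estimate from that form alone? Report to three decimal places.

-5.539

T̂_A = 0.750(81.9) + 0.250(99.1) = 86.20000
T̂_B = 0.568(79.6) + 0.432(107.7) = 91.73920
T̂_A − T̂_B = -5.53920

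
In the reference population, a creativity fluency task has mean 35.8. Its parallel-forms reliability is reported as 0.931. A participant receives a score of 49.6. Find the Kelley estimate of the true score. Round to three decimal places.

T̂ = ρX + (1 − ρ)μ
  = 0.931 × 49.6 + 0.069 × 35.8
  = 46.1776 + 2.4702
  = 48.6478
  ≈ 48.648

48.648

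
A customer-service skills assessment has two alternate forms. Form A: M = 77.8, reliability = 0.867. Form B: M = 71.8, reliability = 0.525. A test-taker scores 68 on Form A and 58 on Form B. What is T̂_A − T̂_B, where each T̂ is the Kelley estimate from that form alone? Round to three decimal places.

4.748

T̂_A = 0.867(68) + 0.133(77.8) = 69.30340
T̂_B = 0.525(58) + 0.475(71.8) = 64.55500
T̂_A − T̂_B = 4.74840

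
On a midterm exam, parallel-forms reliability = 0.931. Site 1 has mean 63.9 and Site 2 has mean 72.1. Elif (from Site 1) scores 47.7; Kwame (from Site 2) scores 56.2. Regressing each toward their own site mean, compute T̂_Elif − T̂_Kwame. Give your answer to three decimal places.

-8.479

T̂_Elif = 0.931(47.7) + 0.069(63.9) = 48.81780
T̂_Kwame = 0.931(56.2) + 0.069(72.1) = 57.29710
Difference = 48.81780 − 57.29710 = -8.47930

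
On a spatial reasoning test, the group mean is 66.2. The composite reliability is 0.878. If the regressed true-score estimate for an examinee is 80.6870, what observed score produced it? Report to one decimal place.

T̂ = ρX + (1 − ρ)μ  ⇒  X = (T̂ − (1 − ρ)μ) / ρ
X = (80.6870 − 0.122 × 66.2) / 0.878 = (80.6870 − 8.0764) / 0.878 = 72.6106 / 0.878 = 82.700

82.7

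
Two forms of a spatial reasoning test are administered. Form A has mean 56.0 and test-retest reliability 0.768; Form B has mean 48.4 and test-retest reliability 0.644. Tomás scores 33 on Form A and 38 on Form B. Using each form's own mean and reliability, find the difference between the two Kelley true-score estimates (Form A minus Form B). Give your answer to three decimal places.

-3.366

T̂_A = 0.768(33) + 0.232(56.0) = 38.33600
T̂_B = 0.644(38) + 0.356(48.4) = 41.70240
T̂_A − T̂_B = -3.36640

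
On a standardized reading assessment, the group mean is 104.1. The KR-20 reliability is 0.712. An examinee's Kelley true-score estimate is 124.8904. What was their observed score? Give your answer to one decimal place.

133.3

T̂ = ρX + (1 − ρ)μ  ⇒  X = (T̂ − (1 − ρ)μ) / ρ
X = (124.8904 − 0.288 × 104.1) / 0.712 = (124.8904 − 29.9808) / 0.712 = 94.9096 / 0.712 = 133.300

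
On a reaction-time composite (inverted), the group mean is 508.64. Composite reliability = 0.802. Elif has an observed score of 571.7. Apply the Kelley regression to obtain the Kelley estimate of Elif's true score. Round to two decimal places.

559.21

Weight the observed score by reliability and the mean by (1 − reliability): T̂ = 0.802·571.7 + 0.198·508.64 = 458.5034 + 100.71072 = 559.214.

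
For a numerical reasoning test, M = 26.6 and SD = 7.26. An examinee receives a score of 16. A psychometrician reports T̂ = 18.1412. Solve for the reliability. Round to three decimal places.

0.798

T̂ = ρX + (1 − ρ)μ  ⇒  T̂ − μ = ρ(X − μ)
ρ = (T̂ − μ)/(X − μ) = (18.1412 − 26.6) / (16 − 26.6) = -8.4588 / -10.6 = 0.79800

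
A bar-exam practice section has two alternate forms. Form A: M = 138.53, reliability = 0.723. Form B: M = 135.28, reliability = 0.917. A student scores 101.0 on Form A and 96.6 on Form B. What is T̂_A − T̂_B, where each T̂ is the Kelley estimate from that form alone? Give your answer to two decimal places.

11.59

T̂_A = 0.723(101.0) + 0.277(138.53) = 111.3958
T̂_B = 0.917(96.6) + 0.083(135.28) = 99.8104
T̂_A − T̂_B = 11.5854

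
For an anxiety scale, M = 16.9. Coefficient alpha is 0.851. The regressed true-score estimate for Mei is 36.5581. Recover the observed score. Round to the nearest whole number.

T̂ = ρX + (1 − ρ)μ  ⇒  X = (T̂ − (1 − ρ)μ) / ρ
X = (36.5581 − 0.149 × 16.9) / 0.851 = (36.5581 − 2.5181) / 0.851 = 34.0400 / 0.851 = 40.00

40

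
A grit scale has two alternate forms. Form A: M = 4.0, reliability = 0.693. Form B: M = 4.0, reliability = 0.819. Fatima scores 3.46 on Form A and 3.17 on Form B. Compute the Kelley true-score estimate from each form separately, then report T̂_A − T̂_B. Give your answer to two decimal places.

0.31

T̂_A = 0.693(3.46) + 0.307(4.0) = 3.6258
T̂_B = 0.819(3.17) + 0.181(4.0) = 3.3202
T̂_A − T̂_B = 0.3055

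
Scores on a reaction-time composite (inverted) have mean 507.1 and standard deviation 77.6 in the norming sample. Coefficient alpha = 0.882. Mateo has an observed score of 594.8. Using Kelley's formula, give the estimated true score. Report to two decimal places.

T̂ = 0.882(594.8) + 0.118(507.1) = 524.6136 + 59.8378 = 584.451 → 584.45

584.45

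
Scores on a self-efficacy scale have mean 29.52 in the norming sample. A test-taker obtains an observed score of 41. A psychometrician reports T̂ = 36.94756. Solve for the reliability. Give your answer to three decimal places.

0.647

T̂ = ρX + (1 − ρ)μ  ⇒  T̂ − μ = ρ(X − μ)
ρ = (T̂ − μ)/(X − μ) = (36.94756 − 29.52) / (41 − 29.52) = 7.42756 / 11.48 = 0.64700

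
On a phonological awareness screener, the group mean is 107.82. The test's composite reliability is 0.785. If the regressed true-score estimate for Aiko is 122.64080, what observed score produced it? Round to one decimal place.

126.7

T̂ = ρX + (1 − ρ)μ  ⇒  X = (T̂ − (1 − ρ)μ) / ρ
X = (122.64080 − 0.215 × 107.82) / 0.785 = (122.64080 − 23.18130) / 0.785 = 99.45950 / 0.785 = 126.700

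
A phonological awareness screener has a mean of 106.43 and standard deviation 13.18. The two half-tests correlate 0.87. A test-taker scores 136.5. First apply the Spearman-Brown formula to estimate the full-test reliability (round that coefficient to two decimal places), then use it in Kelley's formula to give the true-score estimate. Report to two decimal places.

134.40

Spearman-Brown: ρ = 2r/(1 + r) = 2(0.87)/(1 + 0.87) = 1.740/1.87 = 0.9305 → 0.93
T̂ = 0.93(136.5) + 0.07(106.43) = 126.945 + 7.4501 = 134.395 → 134.40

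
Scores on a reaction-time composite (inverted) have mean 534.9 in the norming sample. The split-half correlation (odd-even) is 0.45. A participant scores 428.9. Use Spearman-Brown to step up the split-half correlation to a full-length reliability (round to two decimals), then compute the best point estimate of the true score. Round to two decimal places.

Spearman-Brown: ρ = 2r/(1 + r) = 2(0.45)/(1 + 0.45) = 0.900/1.45 = 0.6207 → 0.62
T̂ = ρX + (1 − ρ)μ
  = 0.62 × 428.9 + 0.38 × 534.9
  = 265.918 + 203.262
  = 469.180
  ≈ 469.18

469.18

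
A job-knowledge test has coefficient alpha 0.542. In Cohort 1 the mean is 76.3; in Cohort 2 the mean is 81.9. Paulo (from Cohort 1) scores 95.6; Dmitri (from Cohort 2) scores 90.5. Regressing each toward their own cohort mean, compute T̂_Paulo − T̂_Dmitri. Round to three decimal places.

T̂_Paulo = 0.542(95.6) + 0.458(76.3) = 86.76060
T̂_Dmitri = 0.542(90.5) + 0.458(81.9) = 86.56120
Difference = 86.76060 − 86.56120 = 0.19940

0.199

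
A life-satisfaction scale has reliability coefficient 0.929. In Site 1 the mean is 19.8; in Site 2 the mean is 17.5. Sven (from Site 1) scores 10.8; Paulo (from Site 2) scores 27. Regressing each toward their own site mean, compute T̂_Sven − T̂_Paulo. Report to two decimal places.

T̂_Sven = 0.929(10.8) + 0.071(19.8) = 11.4390
T̂_Paulo = 0.929(27) + 0.071(17.5) = 26.3255
Difference = 11.4390 − 26.3255 = -14.8865

-14.89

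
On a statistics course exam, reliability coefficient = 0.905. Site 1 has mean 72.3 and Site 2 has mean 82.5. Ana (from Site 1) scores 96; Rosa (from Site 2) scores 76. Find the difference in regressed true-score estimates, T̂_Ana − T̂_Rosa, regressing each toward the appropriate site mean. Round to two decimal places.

T̂_Ana = 0.905(96) + 0.095(72.3) = 93.7485
T̂_Rosa = 0.905(76) + 0.095(82.5) = 76.6175
Difference = 93.7485 − 76.6175 = 17.1310

17.13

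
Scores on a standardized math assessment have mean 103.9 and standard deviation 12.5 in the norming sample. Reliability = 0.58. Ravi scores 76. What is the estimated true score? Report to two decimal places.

T̂ = ρX + (1 − ρ)μ
  = 0.58 × 76 + 0.42 × 103.9
  = 44.08 + 43.638
  = 87.718
  ≈ 87.72

87.72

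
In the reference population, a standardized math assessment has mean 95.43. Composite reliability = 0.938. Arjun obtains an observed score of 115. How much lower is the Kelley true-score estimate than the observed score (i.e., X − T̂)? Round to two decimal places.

T̂ = 0.938(115) + 0.062(95.43) = 107.870 + 5.91666 = 113.7867 → 113.787
X − T̂ = 115 − 113.787 = 1.213 → 1.21

1.21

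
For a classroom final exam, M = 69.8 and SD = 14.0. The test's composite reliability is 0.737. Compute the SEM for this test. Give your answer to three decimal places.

7.180

SEM = SD · √(1 − ρ) = 14.0 × √0.263 = 14.0 × 0.5128 = 7.1797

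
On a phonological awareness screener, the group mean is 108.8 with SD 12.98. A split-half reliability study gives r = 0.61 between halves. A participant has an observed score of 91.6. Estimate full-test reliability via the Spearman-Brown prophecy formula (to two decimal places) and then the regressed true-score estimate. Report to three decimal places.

Spearman-Brown: ρ = 2r/(1 + r) = 2(0.61)/(1 + 0.61) = 1.220/1.61 = 0.7578 → 0.76
T̂ = 0.76(91.6) + 0.24(108.8) = 69.616 + 26.112 = 95.7280 → 95.728

95.728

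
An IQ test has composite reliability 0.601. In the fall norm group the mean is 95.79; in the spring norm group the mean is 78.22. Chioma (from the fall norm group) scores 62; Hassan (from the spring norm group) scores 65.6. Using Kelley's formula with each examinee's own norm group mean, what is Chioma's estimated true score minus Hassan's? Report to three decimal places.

T̂_Chioma = 0.601(62) + 0.399(95.79) = 75.48221
T̂_Hassan = 0.601(65.6) + 0.399(78.22) = 70.63538
Difference = 75.48221 − 70.63538 = 4.84683

4.847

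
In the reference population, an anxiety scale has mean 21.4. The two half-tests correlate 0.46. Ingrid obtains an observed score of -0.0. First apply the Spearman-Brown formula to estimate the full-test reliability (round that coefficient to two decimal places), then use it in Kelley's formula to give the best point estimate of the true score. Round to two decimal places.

Spearman-Brown: ρ = 2r/(1 + r) = 2(0.46)/(1 + 0.46) = 0.920/1.46 = 0.6301 → 0.63
T̂ = 0.63(-0.0) + 0.37(21.4) = -0.000 + 7.918 = 7.918 → 7.92

7.92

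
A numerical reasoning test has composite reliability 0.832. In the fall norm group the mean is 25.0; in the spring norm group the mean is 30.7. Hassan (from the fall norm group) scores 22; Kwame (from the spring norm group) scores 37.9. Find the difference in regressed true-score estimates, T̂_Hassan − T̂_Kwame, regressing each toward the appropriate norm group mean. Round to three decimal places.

T̂_Hassan = 0.832(22) + 0.168(25.0) = 22.50400
T̂_Kwame = 0.832(37.9) + 0.168(30.7) = 36.69040
Difference = 22.50400 − 36.69040 = -14.18640

-14.186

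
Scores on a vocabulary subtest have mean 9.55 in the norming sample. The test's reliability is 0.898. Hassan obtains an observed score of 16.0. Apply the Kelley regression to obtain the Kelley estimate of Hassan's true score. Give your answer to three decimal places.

T̂ = 0.898(16.0) + 0.102(9.55) = 14.3680 + 0.97410 = 15.3421 → 15.342

15.342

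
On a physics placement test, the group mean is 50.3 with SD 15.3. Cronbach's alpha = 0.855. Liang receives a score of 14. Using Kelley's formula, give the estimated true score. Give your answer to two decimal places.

T̂ = ρX + (1 − ρ)μ
  = 0.855 × 14 + 0.145 × 50.3
  = 11.970 + 7.2935
  = 19.263
  ≈ 19.26

19.26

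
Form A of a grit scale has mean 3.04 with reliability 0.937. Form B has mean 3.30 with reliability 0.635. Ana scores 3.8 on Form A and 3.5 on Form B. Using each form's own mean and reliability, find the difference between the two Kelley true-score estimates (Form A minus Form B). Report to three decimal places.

0.325

T̂_A = 0.937(3.8) + 0.063(3.04) = 3.75212
T̂_B = 0.635(3.5) + 0.365(3.30) = 3.42700
T̂_A − T̂_B = 0.32512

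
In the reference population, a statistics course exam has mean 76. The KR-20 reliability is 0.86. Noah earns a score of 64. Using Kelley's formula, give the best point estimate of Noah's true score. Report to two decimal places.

65.68

T̂ = 0.86(64) + 0.14(76) = 55.04 + 10.64 = 65.680 → 65.68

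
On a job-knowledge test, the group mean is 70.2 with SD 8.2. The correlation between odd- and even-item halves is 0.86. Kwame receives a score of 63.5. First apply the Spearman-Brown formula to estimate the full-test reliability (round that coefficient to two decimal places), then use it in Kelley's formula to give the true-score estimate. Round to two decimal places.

Spearman-Brown: ρ = 2r/(1 + r) = 2(0.86)/(1 + 0.86) = 1.720/1.86 = 0.9247 → 0.92
T̂ = 0.92(63.5) + 0.08(70.2) = 58.420 + 5.616 = 64.036 → 64.04

64.04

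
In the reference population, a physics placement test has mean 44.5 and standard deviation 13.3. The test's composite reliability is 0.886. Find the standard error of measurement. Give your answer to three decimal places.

4.491

SEM = SD · √(1 − ρ) = 13.3 × √0.114 = 13.3 × 0.3376 = 4.4906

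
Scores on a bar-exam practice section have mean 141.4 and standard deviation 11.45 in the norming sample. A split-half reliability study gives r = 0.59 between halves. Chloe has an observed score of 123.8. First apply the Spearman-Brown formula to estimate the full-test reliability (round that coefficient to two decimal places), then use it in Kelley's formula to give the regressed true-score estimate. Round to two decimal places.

Spearman-Brown: ρ = 2r/(1 + r) = 2(0.59)/(1 + 0.59) = 1.180/1.59 = 0.7421 → 0.74
T̂ = ρX + (1 − ρ)μ
  = 0.74 × 123.8 + 0.26 × 141.4
  = 91.612 + 36.764
  = 128.376
  ≈ 128.38

128.38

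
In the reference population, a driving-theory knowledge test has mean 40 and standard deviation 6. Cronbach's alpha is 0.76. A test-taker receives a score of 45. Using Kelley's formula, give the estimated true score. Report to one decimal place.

T̂ = ρX + (1 − ρ)μ
  = 0.76 × 45 + 0.24 × 40
  = 34.20 + 9.60
  = 43.80
  ≈ 43.8

43.8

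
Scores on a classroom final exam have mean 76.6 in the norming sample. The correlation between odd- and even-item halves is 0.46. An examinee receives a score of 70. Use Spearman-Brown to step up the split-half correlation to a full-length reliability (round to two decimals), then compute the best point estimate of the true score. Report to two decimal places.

72.44

Spearman-Brown: ρ = 2r/(1 + r) = 2(0.46)/(1 + 0.46) = 0.920/1.46 = 0.6301 → 0.63
T̂ = ρX + (1 − ρ)μ
  = 0.63 × 70 + 0.37 × 76.6
  = 44.10 + 28.342
  = 72.442
  ≈ 72.44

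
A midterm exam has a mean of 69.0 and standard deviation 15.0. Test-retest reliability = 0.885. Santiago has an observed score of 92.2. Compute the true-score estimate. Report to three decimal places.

89.532

T̂ = ρX + (1 − ρ)μ
  = 0.885 × 92.2 + 0.115 × 69.0
  = 81.5970 + 7.9350
  = 89.5320
  ≈ 89.532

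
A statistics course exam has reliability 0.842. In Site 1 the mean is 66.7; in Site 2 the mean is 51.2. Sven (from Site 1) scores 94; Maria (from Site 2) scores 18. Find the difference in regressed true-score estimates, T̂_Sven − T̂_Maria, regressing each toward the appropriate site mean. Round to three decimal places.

T̂_Sven = 0.842(94) + 0.158(66.7) = 89.68660
T̂_Maria = 0.842(18) + 0.158(51.2) = 23.24560
Difference = 89.68660 − 23.24560 = 66.44100

66.441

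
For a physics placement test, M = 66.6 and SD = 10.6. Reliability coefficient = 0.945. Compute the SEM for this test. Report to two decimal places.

SEM = SD · √(1 − ρ) = 10.6 × √0.055 = 10.6 × 0.2345 = 2.486

2.49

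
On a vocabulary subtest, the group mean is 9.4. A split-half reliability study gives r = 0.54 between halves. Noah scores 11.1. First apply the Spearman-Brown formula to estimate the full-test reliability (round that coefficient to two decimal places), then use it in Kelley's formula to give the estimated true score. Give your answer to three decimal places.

10.590

Spearman-Brown: ρ = 2r/(1 + r) = 2(0.54)/(1 + 0.54) = 1.080/1.54 = 0.7013 → 0.70
T̂ = ρX + (1 − ρ)μ
  = 0.70 × 11.1 + 0.30 × 9.4
  = 7.770 + 2.820
  = 10.5900
  ≈ 10.590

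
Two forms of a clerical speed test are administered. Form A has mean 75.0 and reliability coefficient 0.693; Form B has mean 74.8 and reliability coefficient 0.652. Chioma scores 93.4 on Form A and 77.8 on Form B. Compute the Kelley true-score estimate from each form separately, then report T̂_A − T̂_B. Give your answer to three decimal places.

10.995

T̂_A = 0.693(93.4) + 0.307(75.0) = 87.75120
T̂_B = 0.652(77.8) + 0.348(74.8) = 76.75600
T̂_A − T̂_B = 10.99520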